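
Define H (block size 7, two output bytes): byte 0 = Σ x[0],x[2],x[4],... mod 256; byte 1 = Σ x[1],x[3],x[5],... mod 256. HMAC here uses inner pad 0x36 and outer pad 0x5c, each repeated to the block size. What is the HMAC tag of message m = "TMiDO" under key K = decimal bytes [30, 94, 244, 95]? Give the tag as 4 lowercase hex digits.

b548

Key decimal bytes [30, 94, 244, 95] = 1e 5e f4 5f is 4 bytes ≤ B = 7; zero-pad to 7 bytes: K' = 1e 5e f4 5f 00 00 00.
K' ⊕ ipad = 28 68 c2 69 36 36 36.  K' ⊕ opad = 42 02 a8 03 5c 5c 5c.
Inner input = (K'⊕ipad) ∥ m = 28 68 c2 69 36 36 36 ∥ 54 4d 69 44 4f.
Inner hash: even-index sum = 487 mod 256 = 231; odd-index sum = 531 mod 256 = 19 → e7 13.
Outer input = (K'⊕opad) ∥ inner = 42 02 a8 03 5c 5c 5c ∥ e7 13.
Outer hash (tag): even-index sum = 437 mod 256 = 181; odd-index sum = 328 mod 256 = 72 → b5 48.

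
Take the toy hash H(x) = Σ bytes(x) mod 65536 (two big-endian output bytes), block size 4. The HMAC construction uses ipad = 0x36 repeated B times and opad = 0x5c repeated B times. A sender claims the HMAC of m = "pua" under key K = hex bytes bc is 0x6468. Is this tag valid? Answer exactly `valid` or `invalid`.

invalid

Key hex bytes bc is 1 byte ≤ B = 4; zero-pad to 4 bytes: K' = bc 00 00 00.
K' ⊕ ipad = 8a 36 36 36; K' ⊕ opad = e0 5c 5c 5c.
Inner hash: sum = 138+54+54+54+112+117+97 = 626 → 02 72.
Outer hash (recomputed tag): sum = 224+92+92+92+2+114 = 616 → 02 68.
Recomputed tag = 0268; claimed = 6468 → mismatch.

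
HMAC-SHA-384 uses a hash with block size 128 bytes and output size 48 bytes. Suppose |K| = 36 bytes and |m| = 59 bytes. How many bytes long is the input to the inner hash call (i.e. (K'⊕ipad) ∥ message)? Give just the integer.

187

Key is 36 ≤ 128 bytes, zero-padded: |K'| = 128.
Inner input = (K'⊕ipad) ∥ m → 128 + 59 = 187 bytes.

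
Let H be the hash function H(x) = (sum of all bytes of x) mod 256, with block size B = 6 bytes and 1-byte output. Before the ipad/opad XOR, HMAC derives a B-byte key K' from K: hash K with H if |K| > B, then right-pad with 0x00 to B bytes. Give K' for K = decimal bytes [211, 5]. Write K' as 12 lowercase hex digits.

Key decimal bytes [211, 5] = d3 05 is 2 bytes ≤ B = 6; zero-pad to 6 bytes: K' = d3 05 00 00 00 00.

d30500000000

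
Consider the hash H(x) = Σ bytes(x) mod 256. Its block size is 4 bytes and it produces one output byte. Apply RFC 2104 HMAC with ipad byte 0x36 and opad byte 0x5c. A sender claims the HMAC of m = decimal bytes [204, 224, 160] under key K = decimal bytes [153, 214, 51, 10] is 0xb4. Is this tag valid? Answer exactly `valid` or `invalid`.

invalid

Key decimal bytes [153, 214, 51, 10] = 99 d6 33 0a is exactly B = 4 bytes: K' = 99 d6 33 0a.
K' ⊕ ipad = af e0 05 3c; K' ⊕ opad = c5 8a 6f 56.
Inner hash: sum = 175+224+5+60+204+224+160 = 1052; mod 256 = 28 → 1c.
Outer hash (recomputed tag): sum = 197+138+111+86+28 = 560; mod 256 = 48 → 30.
Recomputed tag = 30; claimed = b4 → mismatch.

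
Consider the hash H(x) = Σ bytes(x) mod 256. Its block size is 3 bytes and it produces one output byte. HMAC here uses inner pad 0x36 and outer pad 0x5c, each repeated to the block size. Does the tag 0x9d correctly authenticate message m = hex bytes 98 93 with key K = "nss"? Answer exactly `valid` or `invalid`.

valid

Key "nss" = 6e 73 73 is exactly B = 3 bytes: K' = 6e 73 73.
K' ⊕ ipad = 58 45 45; K' ⊕ opad = 32 2f 2f.
Inner hash: sum = 88+69+69+152+147 = 525; mod 256 = 13 → 0d.
Outer hash (recomputed tag): sum = 50+47+47+13 = 157 → 9d.
Recomputed tag = 9d; claimed = 9d → match.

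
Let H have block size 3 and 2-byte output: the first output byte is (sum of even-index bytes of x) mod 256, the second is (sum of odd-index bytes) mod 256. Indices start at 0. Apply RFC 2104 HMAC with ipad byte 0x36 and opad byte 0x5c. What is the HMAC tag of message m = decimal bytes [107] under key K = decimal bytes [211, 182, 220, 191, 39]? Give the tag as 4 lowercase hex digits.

943f

Key decimal bytes [211, 182, 220, 191, 39] = d3 b6 dc bf 27 is 5 bytes > B = 3, so hash it first: H(key) = d6 75, then zero-pad to 3 bytes: K' = d6 75 00.
K' ⊕ ipad = e0 43 36.  K' ⊕ opad = 8a 29 5c.
Inner input = (K'⊕ipad) ∥ m = e0 43 36 ∥ 6b.
Inner hash: even-index sum = 278 mod 256 = 22; odd-index sum = 174 mod 256 = 174 → 16 ae.
Outer input = (K'⊕opad) ∥ inner = 8a 29 5c ∥ 16 ae.
Outer hash (tag): even-index sum = 404 mod 256 = 148; odd-index sum = 63 mod 256 = 63 → 94 3f.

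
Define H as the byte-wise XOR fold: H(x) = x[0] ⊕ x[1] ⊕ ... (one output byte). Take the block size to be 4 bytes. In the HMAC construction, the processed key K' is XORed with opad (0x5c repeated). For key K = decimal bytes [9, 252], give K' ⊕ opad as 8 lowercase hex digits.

55a05c5c

Key decimal bytes [9, 252] = 09 fc is 2 bytes ≤ B = 4; zero-pad to 4 bytes: K' = 09 fc 00 00.
XOR each byte with 0x5c: 09⊕5c=55, fc⊕5c=a0, 00⊕5c=5c, 00⊕5c=5c.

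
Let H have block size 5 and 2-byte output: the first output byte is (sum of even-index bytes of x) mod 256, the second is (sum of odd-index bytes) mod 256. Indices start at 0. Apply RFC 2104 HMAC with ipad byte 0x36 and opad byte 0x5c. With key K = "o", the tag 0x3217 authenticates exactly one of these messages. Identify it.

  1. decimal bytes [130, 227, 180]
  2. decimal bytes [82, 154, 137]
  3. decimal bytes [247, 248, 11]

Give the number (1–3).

Key "o" = 6f is 1 byte ≤ B = 5; zero-pad to 5 bytes: K' = 6f 00 00 00 00.
K' ⊕ ipad = 59 36 36 36 36; K' ⊕ opad = 33 5c 5c 5c 5c.
m1: inner = H(59 36 36 36 36 82 e3 b4) = a8 a2; tag = H(33 5c 5c 5c 5c a8 a2) = 8d60
m2: inner = H(59 36 36 36 36 52 9a 89) = 5f 47; tag = H(33 5c 5c 5c 5c 5f 47) = 3217 ← matches
m3: inner = H(59 36 36 36 36 f7 f8 0b) = bd 6e; tag = H(33 5c 5c 5c 5c bd 6e) = 5975

2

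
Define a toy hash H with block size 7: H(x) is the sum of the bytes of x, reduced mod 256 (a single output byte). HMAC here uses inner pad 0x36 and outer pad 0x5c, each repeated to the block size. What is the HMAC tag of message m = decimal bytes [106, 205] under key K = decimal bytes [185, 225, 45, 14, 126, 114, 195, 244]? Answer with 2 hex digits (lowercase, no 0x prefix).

0d

Key decimal bytes [185, 225, 45, 14, 126, 114, 195, 244] = b9 e1 2d 0e 7e 72 c3 f4 is 8 bytes > B = 7, so hash it first: H(key) = 7c, then zero-pad to 7 bytes: K' = 7c 00 00 00 00 00 00.
K' ⊕ ipad = 4a 36 36 36 36 36 36.  K' ⊕ opad = 20 5c 5c 5c 5c 5c 5c.
Inner input = (K'⊕ipad) ∥ m = 4a 36 36 36 36 36 36 ∥ 6a cd.
Inner hash: sum = 74+54+54+54+54+54+54+106+205 = 709; mod 256 = 197 → c5.
Outer input = (K'⊕opad) ∥ inner = 20 5c 5c 5c 5c 5c 5c ∥ c5.
Outer hash (tag): sum = 32+92+92+92+92+92+92+197 = 781; mod 256 = 13 → 0d.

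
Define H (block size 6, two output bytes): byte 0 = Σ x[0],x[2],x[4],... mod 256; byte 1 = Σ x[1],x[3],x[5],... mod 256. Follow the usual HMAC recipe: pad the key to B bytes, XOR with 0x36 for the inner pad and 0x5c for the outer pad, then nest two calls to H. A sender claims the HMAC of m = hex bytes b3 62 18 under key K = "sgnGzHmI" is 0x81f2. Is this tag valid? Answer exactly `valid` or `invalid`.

Key "sgnGzHmI" = 73 67 6e 47 7a 48 6d 49 is 8 bytes > B = 6, so hash it first: H(key) = c8 3f, then zero-pad to 6 bytes: K' = c8 3f 00 00 00 00.
K' ⊕ ipad = fe 09 36 36 36 36; K' ⊕ opad = 94 63 5c 5c 5c 5c.
Inner hash: even-index sum = 565 mod 256 = 53; odd-index sum = 215 mod 256 = 215 → 35 d7.
Outer hash (recomputed tag): even-index sum = 385 mod 256 = 129; odd-index sum = 498 mod 256 = 242 → 81 f2.
Recomputed tag = 81f2; claimed = 81f2 → match.

valid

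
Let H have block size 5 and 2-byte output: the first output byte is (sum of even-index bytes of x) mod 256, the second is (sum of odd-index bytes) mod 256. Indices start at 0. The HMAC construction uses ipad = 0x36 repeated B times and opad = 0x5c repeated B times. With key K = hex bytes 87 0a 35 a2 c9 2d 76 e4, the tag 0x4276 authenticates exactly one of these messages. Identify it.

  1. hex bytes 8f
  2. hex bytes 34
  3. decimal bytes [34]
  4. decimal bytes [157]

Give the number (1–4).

Key hex bytes 87 0a 35 a2 c9 2d 76 e4 is 8 bytes > B = 5, so hash it first: H(key) = fb bd, then zero-pad to 5 bytes: K' = fb bd 00 00 00.
K' ⊕ ipad = cd 8b 36 36 36; K' ⊕ opad = a7 e1 5c 5c 5c.
m1: inner = H(cd 8b 36 36 36 8f) = 39 50; tag = H(a7 e1 5c 5c 5c 39 50) = af76
m2: inner = H(cd 8b 36 36 36 34) = 39 f5; tag = H(a7 e1 5c 5c 5c 39 f5) = 5476
m3: inner = H(cd 8b 36 36 36 22) = 39 e3; tag = H(a7 e1 5c 5c 5c 39 e3) = 4276 ← matches
m4: inner = H(cd 8b 36 36 36 9d) = 39 5e; tag = H(a7 e1 5c 5c 5c 39 5e) = bd76

3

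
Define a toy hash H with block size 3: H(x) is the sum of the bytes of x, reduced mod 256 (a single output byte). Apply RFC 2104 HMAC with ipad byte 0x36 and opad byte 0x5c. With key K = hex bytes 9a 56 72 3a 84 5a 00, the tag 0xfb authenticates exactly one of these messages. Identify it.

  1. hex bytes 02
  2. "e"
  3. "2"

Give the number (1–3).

Key hex bytes 9a 56 72 3a 84 5a 00 is 7 bytes > B = 3, so hash it first: H(key) = 7a, then zero-pad to 3 bytes: K' = 7a 00 00.
K' ⊕ ipad = 4c 36 36; K' ⊕ opad = 26 5c 5c.
m1: inner = H(4c 36 36 02) = ba; tag = H(26 5c 5c ba) = 98
m2: inner = H(4c 36 36 65) = 1d; tag = H(26 5c 5c 1d) = fb ← matches
m3: inner = H(4c 36 36 32) = ea; tag = H(26 5c 5c ea) = c8

2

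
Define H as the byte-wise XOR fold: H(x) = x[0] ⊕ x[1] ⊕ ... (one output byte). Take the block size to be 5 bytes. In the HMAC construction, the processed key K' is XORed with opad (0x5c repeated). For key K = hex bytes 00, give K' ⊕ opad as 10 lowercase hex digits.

5c5c5c5c5c

Key hex bytes 00 is 1 byte ≤ B = 5; zero-pad to 5 bytes: K' = 00 00 00 00 00.
XOR each byte with 0x5c: 00⊕5c=5c, 00⊕5c=5c, 00⊕5c=5c, 00⊕5c=5c, 00⊕5c=5c.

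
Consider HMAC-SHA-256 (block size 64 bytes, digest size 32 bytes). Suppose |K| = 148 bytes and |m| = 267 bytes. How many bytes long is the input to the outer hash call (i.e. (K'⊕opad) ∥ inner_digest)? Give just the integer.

Key is 148 > 64 bytes, so it is hashed to 32 bytes then zero-padded to 64: |K'| = 64.
Outer input = (K'⊕opad) ∥ H(inner) → 64 + 32 = 96 bytes.

96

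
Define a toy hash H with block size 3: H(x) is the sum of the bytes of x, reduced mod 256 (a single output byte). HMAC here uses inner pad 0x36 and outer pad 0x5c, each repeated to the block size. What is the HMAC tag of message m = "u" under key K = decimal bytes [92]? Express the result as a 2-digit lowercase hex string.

Key decimal bytes [92] = 5c is 1 byte ≤ B = 3; zero-pad to 3 bytes: K' = 5c 00 00.
K' ⊕ ipad = 6a 36 36.  K' ⊕ opad = 00 5c 5c.
Inner input = (K'⊕ipad) ∥ m = 6a 36 36 ∥ 75.
Inner hash: sum = 106+54+54+117 = 331; mod 256 = 75 → 4b.
Outer input = (K'⊕opad) ∥ inner = 00 5c 5c ∥ 4b.
Outer hash (tag): sum = 0+92+92+75 = 259; mod 256 = 3 → 03.

03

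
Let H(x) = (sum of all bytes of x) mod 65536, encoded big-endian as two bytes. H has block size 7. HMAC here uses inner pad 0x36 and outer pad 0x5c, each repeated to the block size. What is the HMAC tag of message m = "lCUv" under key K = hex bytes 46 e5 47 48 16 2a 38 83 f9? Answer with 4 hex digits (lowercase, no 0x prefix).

0375

Key hex bytes 46 e5 47 48 16 2a 38 83 f9 is 9 bytes > B = 7, so hash it first: H(key) = 03 ae, then zero-pad to 7 bytes: K' = 03 ae 00 00 00 00 00.
K' ⊕ ipad = 35 98 36 36 36 36 36.  K' ⊕ opad = 5f f2 5c 5c 5c 5c 5c.
Inner input = (K'⊕ipad) ∥ m = 35 98 36 36 36 36 36 ∥ 6c 43 55 76.
Inner hash: sum = 53+152+54+54+54+54+54+108+67+85+118 = 853 → 03 55.
Outer input = (K'⊕opad) ∥ inner = 5f f2 5c 5c 5c 5c 5c ∥ 03 55.
Outer hash (tag): sum = 95+242+92+92+92+92+92+3+85 = 885 → 03 75.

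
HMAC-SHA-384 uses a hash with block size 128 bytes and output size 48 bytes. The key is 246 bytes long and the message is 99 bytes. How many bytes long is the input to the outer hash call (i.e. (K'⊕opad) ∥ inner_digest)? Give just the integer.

Key is 246 > 128 bytes, so it is hashed to 48 bytes then zero-padded to 128: |K'| = 128.
Outer input = (K'⊕opad) ∥ H(inner) → 128 + 48 = 176 bytes.

176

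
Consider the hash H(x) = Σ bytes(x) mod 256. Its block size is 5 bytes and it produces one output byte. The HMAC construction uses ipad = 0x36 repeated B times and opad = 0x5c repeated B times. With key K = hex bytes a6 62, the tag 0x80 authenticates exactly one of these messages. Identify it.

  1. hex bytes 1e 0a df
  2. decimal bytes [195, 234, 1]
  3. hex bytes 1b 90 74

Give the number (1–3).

2

Key hex bytes a6 62 is 2 bytes ≤ B = 5; zero-pad to 5 bytes: K' = a6 62 00 00 00.
K' ⊕ ipad = 90 54 36 36 36; K' ⊕ opad = fa 3e 5c 5c 5c.
m1: inner = H(90 54 36 36 36 1e 0a df) = 8d; tag = H(fa 3e 5c 5c 5c 8d) = d9
m2: inner = H(90 54 36 36 36 c3 ea 01) = 34; tag = H(fa 3e 5c 5c 5c 34) = 80 ← matches
m3: inner = H(90 54 36 36 36 1b 90 74) = a5; tag = H(fa 3e 5c 5c 5c a5) = f1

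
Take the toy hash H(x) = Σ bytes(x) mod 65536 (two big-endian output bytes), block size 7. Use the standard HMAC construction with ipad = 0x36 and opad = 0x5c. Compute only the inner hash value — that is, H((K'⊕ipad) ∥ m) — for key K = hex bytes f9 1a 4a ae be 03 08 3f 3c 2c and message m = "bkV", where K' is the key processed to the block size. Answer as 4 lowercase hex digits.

Key hex bytes f9 1a 4a ae be 03 08 3f 3c 2c is 10 bytes > B = 7, so hash it first: H(key) = 03 7b, then zero-pad to 7 bytes: K' = 03 7b 00 00 00 00 00.
K' ⊕ ipad = 35 4d 36 36 36 36 36.
Inner input = 35 4d 36 36 36 36 36 ∥ 62 6b 56.
Inner hash: sum = 53+77+54+54+54+54+54+98+107+86 = 691 → 02 b3.

02b3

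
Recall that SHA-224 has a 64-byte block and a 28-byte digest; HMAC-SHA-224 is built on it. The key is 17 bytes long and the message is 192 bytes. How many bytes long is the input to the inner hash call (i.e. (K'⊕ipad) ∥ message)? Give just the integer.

Key is 17 ≤ 64 bytes, zero-padded: |K'| = 64.
Inner input = (K'⊕ipad) ∥ m → 64 + 192 = 256 bytes.

256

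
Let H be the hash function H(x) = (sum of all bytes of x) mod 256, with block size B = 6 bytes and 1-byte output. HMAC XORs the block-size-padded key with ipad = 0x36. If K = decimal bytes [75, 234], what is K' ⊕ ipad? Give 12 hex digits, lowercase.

Key decimal bytes [75, 234] = 4b ea is 2 bytes ≤ B = 6; zero-pad to 6 bytes: K' = 4b ea 00 00 00 00.
XOR each byte with 0x36: 4b⊕36=7d, ea⊕36=dc, 00⊕36=36, 00⊕36=36, 00⊕36=36, 00⊕36=36.

7ddc36363636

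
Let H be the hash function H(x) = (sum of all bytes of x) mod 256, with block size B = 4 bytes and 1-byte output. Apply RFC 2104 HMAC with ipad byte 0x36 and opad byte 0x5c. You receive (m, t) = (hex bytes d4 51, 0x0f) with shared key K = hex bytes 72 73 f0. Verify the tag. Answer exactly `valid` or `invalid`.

valid

Key hex bytes 72 73 f0 is 3 bytes ≤ B = 4; zero-pad to 4 bytes: K' = 72 73 f0 00.
K' ⊕ ipad = 44 45 c6 36; K' ⊕ opad = 2e 2f ac 5c.
Inner hash: sum = 68+69+198+54+212+81 = 682; mod 256 = 170 → aa.
Outer hash (recomputed tag): sum = 46+47+172+92+170 = 527; mod 256 = 15 → 0f.
Recomputed tag = 0f; claimed = 0f → match.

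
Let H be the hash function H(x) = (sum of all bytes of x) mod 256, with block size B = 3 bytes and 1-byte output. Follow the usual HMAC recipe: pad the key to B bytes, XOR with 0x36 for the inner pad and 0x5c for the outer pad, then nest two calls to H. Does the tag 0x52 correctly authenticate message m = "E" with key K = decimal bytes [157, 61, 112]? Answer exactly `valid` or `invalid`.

invalid

Key decimal bytes [157, 61, 112] = 9d 3d 70 is exactly B = 3 bytes: K' = 9d 3d 70.
K' ⊕ ipad = ab 0b 46; K' ⊕ opad = c1 61 2c.
Inner hash: sum = 171+11+70+69 = 321; mod 256 = 65 → 41.
Outer hash (recomputed tag): sum = 193+97+44+65 = 399; mod 256 = 143 → 8f.
Recomputed tag = 8f; claimed = 52 → mismatch.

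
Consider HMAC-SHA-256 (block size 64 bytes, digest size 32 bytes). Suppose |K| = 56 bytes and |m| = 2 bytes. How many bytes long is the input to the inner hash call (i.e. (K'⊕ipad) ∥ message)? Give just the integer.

66

Key is 56 ≤ 64 bytes, zero-padded: |K'| = 64.
Inner input = (K'⊕ipad) ∥ m → 64 + 2 = 66 bytes.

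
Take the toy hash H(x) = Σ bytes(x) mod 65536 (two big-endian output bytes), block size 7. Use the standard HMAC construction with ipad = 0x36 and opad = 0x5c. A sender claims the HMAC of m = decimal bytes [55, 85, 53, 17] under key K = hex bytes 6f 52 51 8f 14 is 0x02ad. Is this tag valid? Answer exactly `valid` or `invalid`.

invalid

Key hex bytes 6f 52 51 8f 14 is 5 bytes ≤ B = 7; zero-pad to 7 bytes: K' = 6f 52 51 8f 14 00 00.
K' ⊕ ipad = 59 64 67 b9 22 36 36; K' ⊕ opad = 33 0e 0d d3 48 5c 5c.
Inner hash: sum = 89+100+103+185+34+54+54+55+85+53+17 = 829 → 03 3d.
Outer hash (recomputed tag): sum = 51+14+13+211+72+92+92+3+61 = 609 → 02 61.
Recomputed tag = 0261; claimed = 02ad → mismatch.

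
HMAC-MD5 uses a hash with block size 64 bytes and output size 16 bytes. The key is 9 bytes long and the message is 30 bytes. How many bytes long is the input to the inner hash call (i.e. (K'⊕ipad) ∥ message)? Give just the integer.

94

Key is 9 ≤ 64 bytes, zero-padded: |K'| = 64.
Inner input = (K'⊕ipad) ∥ m → 64 + 30 = 94 bytes.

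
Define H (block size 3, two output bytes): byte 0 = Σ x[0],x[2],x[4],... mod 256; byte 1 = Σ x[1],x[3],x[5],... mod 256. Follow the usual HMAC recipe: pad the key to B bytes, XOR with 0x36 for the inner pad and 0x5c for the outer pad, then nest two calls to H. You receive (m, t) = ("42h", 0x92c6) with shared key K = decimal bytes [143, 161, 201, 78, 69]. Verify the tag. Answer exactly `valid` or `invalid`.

Key decimal bytes [143, 161, 201, 78, 69] = 8f a1 c9 4e 45 is 5 bytes > B = 3, so hash it first: H(key) = 9d ef, then zero-pad to 3 bytes: K' = 9d ef 00.
K' ⊕ ipad = ab d9 36; K' ⊕ opad = c1 b3 5c.
Inner hash: even-index sum = 275 mod 256 = 19; odd-index sum = 373 mod 256 = 117 → 13 75.
Outer hash (recomputed tag): even-index sum = 402 mod 256 = 146; odd-index sum = 198 mod 256 = 198 → 92 c6.
Recomputed tag = 92c6; claimed = 92c6 → match.

valid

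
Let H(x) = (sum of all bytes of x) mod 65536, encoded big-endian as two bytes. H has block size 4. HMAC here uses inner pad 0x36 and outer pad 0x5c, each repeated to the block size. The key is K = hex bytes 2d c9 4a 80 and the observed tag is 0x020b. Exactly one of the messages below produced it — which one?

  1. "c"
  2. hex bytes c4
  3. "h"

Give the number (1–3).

Key hex bytes 2d c9 4a 80 is exactly B = 4 bytes: K' = 2d c9 4a 80.
K' ⊕ ipad = 1b ff 7c b6; K' ⊕ opad = 71 95 16 dc.
m1: inner = H(1b ff 7c b6 63) = 02 af; tag = H(71 95 16 dc 02 af) = 02a9
m2: inner = H(1b ff 7c b6 c4) = 03 10; tag = H(71 95 16 dc 03 10) = 020b ← matches
m3: inner = H(1b ff 7c b6 68) = 02 b4; tag = H(71 95 16 dc 02 b4) = 02ae

2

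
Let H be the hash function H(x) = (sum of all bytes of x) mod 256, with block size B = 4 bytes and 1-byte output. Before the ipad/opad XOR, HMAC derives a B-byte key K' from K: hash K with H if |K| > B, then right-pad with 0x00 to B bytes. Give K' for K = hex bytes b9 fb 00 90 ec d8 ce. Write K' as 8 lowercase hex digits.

d6000000

|K| = 7 > B = 4, so first hash the key.
H(K): sum = 185+251+0+144+236+216+206 = 1238; mod 256 = 214 → d6.
Zero-pad H(K) = d6 to 4 bytes: K' = d6 00 00 00.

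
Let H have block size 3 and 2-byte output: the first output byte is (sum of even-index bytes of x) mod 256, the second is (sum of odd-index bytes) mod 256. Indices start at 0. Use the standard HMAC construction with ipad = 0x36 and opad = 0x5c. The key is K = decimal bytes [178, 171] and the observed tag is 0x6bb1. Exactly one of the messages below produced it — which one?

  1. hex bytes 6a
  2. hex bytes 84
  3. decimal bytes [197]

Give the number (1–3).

2

Key decimal bytes [178, 171] = b2 ab is 2 bytes ≤ B = 3; zero-pad to 3 bytes: K' = b2 ab 00.
K' ⊕ ipad = 84 9d 36; K' ⊕ opad = ee f7 5c.
m1: inner = H(84 9d 36 6a) = ba 07; tag = H(ee f7 5c ba 07) = 51b1
m2: inner = H(84 9d 36 84) = ba 21; tag = H(ee f7 5c ba 21) = 6bb1 ← matches
m3: inner = H(84 9d 36 c5) = ba 62; tag = H(ee f7 5c ba 62) = acb1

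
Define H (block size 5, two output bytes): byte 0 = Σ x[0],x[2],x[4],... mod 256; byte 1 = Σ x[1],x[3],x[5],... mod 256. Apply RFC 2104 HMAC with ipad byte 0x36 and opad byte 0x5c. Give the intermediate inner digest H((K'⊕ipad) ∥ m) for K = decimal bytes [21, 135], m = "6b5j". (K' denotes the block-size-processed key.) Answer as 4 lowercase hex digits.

5b52

Key decimal bytes [21, 135] = 15 87 is 2 bytes ≤ B = 5; zero-pad to 5 bytes: K' = 15 87 00 00 00.
K' ⊕ ipad = 23 b1 36 36 36.
Inner input = 23 b1 36 36 36 ∥ 36 62 35 6a.
Inner hash: even-index sum = 347 mod 256 = 91; odd-index sum = 338 mod 256 = 82 → 5b 52.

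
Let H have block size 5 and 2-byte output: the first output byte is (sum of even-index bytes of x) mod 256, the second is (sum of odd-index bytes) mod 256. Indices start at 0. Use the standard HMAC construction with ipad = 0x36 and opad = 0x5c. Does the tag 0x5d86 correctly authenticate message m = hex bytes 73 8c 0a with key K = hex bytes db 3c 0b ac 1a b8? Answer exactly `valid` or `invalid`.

valid

Key hex bytes db 3c 0b ac 1a b8 is 6 bytes > B = 5, so hash it first: H(key) = 00 a0, then zero-pad to 5 bytes: K' = 00 a0 00 00 00.
K' ⊕ ipad = 36 96 36 36 36; K' ⊕ opad = 5c fc 5c 5c 5c.
Inner hash: even-index sum = 302 mod 256 = 46; odd-index sum = 329 mod 256 = 73 → 2e 49.
Outer hash (recomputed tag): even-index sum = 349 mod 256 = 93; odd-index sum = 390 mod 256 = 134 → 5d 86.
Recomputed tag = 5d86; claimed = 5d86 → match.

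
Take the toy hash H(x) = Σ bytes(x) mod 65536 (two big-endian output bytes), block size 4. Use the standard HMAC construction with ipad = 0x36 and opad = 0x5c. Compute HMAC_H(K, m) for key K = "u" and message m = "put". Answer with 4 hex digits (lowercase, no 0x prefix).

017d

Key "u" = 75 is 1 byte ≤ B = 4; zero-pad to 4 bytes: K' = 75 00 00 00.
K' ⊕ ipad = 43 36 36 36.  K' ⊕ opad = 29 5c 5c 5c.
Inner input = (K'⊕ipad) ∥ m = 43 36 36 36 ∥ 70 75 74.
Inner hash: sum = 67+54+54+54+112+117+116 = 574 → 02 3e.
Outer input = (K'⊕opad) ∥ inner = 29 5c 5c 5c ∥ 02 3e.
Outer hash (tag): sum = 41+92+92+92+2+62 = 381 → 01 7d.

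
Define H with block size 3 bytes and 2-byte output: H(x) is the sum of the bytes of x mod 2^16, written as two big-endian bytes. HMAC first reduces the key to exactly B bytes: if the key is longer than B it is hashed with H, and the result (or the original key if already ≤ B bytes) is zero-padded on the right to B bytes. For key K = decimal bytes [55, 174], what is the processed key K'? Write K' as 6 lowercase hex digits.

Key decimal bytes [55, 174] = 37 ae is 2 bytes ≤ B = 3; zero-pad to 3 bytes: K' = 37 ae 00.

37ae00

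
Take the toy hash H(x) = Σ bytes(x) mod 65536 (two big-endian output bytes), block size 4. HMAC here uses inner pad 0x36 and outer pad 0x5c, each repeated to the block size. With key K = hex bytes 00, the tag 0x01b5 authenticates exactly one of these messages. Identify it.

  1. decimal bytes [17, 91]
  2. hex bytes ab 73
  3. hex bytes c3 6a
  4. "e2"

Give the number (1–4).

1

Key hex bytes 00 is 1 byte ≤ B = 4; zero-pad to 4 bytes: K' = 00 00 00 00.
K' ⊕ ipad = 36 36 36 36; K' ⊕ opad = 5c 5c 5c 5c.
m1: inner = H(36 36 36 36 11 5b) = 01 44; tag = H(5c 5c 5c 5c 01 44) = 01b5 ← matches
m2: inner = H(36 36 36 36 ab 73) = 01 f6; tag = H(5c 5c 5c 5c 01 f6) = 0267
m3: inner = H(36 36 36 36 c3 6a) = 02 05; tag = H(5c 5c 5c 5c 02 05) = 0177
m4: inner = H(36 36 36 36 65 32) = 01 6f; tag = H(5c 5c 5c 5c 01 6f) = 01e0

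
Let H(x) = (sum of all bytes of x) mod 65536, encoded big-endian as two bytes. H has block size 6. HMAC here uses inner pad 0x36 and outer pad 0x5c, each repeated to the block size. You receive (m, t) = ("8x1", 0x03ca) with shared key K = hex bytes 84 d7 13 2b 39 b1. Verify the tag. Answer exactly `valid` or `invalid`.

Key hex bytes 84 d7 13 2b 39 b1 is exactly B = 6 bytes: K' = 84 d7 13 2b 39 b1.
K' ⊕ ipad = b2 e1 25 1d 0f 87; K' ⊕ opad = d8 8b 4f 77 65 ed.
Inner hash: sum = 178+225+37+29+15+135+56+120+49 = 844 → 03 4c.
Outer hash (recomputed tag): sum = 216+139+79+119+101+237+3+76 = 970 → 03 ca.
Recomputed tag = 03ca; claimed = 03ca → match.

valid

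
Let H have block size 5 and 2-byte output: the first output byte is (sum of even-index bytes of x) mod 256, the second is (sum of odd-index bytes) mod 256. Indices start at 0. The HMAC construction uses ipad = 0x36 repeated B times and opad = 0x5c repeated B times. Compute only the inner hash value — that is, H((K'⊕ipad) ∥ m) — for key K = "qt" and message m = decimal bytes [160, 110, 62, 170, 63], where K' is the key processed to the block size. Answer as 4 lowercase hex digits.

Key "qt" = 71 74 is 2 bytes ≤ B = 5; zero-pad to 5 bytes: K' = 71 74 00 00 00.
K' ⊕ ipad = 47 42 36 36 36.
Inner input = 47 42 36 36 36 ∥ a0 6e 3e aa 3f.
Inner hash: even-index sum = 459 mod 256 = 203; odd-index sum = 405 mod 256 = 149 → cb 95.

cb95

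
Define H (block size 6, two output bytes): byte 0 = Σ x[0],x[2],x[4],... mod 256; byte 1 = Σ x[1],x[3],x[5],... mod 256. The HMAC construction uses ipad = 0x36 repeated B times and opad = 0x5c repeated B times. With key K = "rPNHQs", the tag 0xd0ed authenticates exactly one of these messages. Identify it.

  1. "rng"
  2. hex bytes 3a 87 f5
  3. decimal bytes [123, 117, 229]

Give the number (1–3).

Key "rPNHQs" = 72 50 4e 48 51 73 is exactly B = 6 bytes: K' = 72 50 4e 48 51 73.
K' ⊕ ipad = 44 66 78 7e 67 45; K' ⊕ opad = 2e 0c 12 14 0d 2f.
m1: inner = H(44 66 78 7e 67 45 72 6e 67) = fc 97; tag = H(2e 0c 12 14 0d 2f fc 97) = 49e6
m2: inner = H(44 66 78 7e 67 45 3a 87 f5) = 52 b0; tag = H(2e 0c 12 14 0d 2f 52 b0) = 9fff
m3: inner = H(44 66 78 7e 67 45 7b 75 e5) = 83 9e; tag = H(2e 0c 12 14 0d 2f 83 9e) = d0ed ← matches

3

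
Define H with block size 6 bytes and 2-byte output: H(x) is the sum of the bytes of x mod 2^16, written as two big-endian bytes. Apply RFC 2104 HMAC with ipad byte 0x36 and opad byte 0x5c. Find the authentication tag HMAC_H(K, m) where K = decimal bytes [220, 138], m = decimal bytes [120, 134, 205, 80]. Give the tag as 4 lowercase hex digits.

0363

Key decimal bytes [220, 138] = dc 8a is 2 bytes ≤ B = 6; zero-pad to 6 bytes: K' = dc 8a 00 00 00 00.
K' ⊕ ipad = ea bc 36 36 36 36.  K' ⊕ opad = 80 d6 5c 5c 5c 5c.
Inner input = (K'⊕ipad) ∥ m = ea bc 36 36 36 36 ∥ 78 86 cd 50.
Inner hash: sum = 234+188+54+54+54+54+120+134+205+80 = 1177 → 04 99.
Outer input = (K'⊕opad) ∥ inner = 80 d6 5c 5c 5c 5c ∥ 04 99.
Outer hash (tag): sum = 128+214+92+92+92+92+4+153 = 867 → 03 63.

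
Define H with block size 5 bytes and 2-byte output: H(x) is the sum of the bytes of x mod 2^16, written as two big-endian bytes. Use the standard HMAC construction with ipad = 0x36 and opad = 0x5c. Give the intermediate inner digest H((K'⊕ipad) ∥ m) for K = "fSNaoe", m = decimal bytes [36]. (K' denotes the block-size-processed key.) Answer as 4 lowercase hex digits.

0104

Key "fSNaoe" = 66 53 4e 61 6f 65 is 6 bytes > B = 5, so hash it first: H(key) = 02 3c, then zero-pad to 5 bytes: K' = 02 3c 00 00 00.
K' ⊕ ipad = 34 0a 36 36 36.
Inner input = 34 0a 36 36 36 ∥ 24.
Inner hash: sum = 52+10+54+54+54+36 = 260 → 01 04.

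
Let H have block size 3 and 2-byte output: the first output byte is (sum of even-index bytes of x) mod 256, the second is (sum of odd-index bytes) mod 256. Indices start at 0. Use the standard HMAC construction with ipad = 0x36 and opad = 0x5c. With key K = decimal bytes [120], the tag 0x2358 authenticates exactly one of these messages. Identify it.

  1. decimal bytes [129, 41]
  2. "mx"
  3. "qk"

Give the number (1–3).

2

Key decimal bytes [120] = 78 is 1 byte ≤ B = 3; zero-pad to 3 bytes: K' = 78 00 00.
K' ⊕ ipad = 4e 36 36; K' ⊕ opad = 24 5c 5c.
m1: inner = H(4e 36 36 81 29) = ad b7; tag = H(24 5c 5c ad b7) = 3709
m2: inner = H(4e 36 36 6d 78) = fc a3; tag = H(24 5c 5c fc a3) = 2358 ← matches
m3: inner = H(4e 36 36 71 6b) = ef a7; tag = H(24 5c 5c ef a7) = 274b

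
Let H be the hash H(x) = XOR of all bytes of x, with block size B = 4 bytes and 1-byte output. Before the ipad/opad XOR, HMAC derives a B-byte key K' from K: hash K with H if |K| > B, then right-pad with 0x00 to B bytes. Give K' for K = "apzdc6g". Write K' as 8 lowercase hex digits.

3d000000

|K| = 7 > B = 4, so first hash the key.
H(K): XOR 61⊕70⊕7a⊕64⊕63⊕36⊕67 = 3d.
Zero-pad H(K) = 3d to 4 bytes: K' = 3d 00 00 00.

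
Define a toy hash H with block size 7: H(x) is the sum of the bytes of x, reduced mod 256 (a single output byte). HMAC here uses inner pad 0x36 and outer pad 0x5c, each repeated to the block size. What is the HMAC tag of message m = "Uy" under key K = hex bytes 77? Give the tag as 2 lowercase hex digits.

a6

Key hex bytes 77 is 1 byte ≤ B = 7; zero-pad to 7 bytes: K' = 77 00 00 00 00 00 00.
K' ⊕ ipad = 41 36 36 36 36 36 36.  K' ⊕ opad = 2b 5c 5c 5c 5c 5c 5c.
Inner input = (K'⊕ipad) ∥ m = 41 36 36 36 36 36 36 ∥ 55 79.
Inner hash: sum = 65+54+54+54+54+54+54+85+121 = 595; mod 256 = 83 → 53.
Outer input = (K'⊕opad) ∥ inner = 2b 5c 5c 5c 5c 5c 5c ∥ 53.
Outer hash (tag): sum = 43+92+92+92+92+92+92+83 = 678; mod 256 = 166 → a6.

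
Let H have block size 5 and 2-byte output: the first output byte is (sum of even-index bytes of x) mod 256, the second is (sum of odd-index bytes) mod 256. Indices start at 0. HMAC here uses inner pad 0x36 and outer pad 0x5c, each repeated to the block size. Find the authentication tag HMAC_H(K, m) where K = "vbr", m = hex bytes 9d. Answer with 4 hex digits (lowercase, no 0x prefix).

db54

Key "vbr" = 76 62 72 is 3 bytes ≤ B = 5; zero-pad to 5 bytes: K' = 76 62 72 00 00.
K' ⊕ ipad = 40 54 44 36 36.  K' ⊕ opad = 2a 3e 2e 5c 5c.
Inner input = (K'⊕ipad) ∥ m = 40 54 44 36 36 ∥ 9d.
Inner hash: even-index sum = 186 mod 256 = 186; odd-index sum = 295 mod 256 = 39 → ba 27.
Outer input = (K'⊕opad) ∥ inner = 2a 3e 2e 5c 5c ∥ ba 27.
Outer hash (tag): even-index sum = 219 mod 256 = 219; odd-index sum = 340 mod 256 = 84 → db 54.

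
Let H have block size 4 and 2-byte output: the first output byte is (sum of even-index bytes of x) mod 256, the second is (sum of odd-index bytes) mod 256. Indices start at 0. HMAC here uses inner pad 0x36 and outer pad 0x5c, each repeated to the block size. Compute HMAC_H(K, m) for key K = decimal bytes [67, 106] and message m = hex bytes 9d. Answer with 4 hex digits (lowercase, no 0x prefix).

c324

Key decimal bytes [67, 106] = 43 6a is 2 bytes ≤ B = 4; zero-pad to 4 bytes: K' = 43 6a 00 00.
K' ⊕ ipad = 75 5c 36 36.  K' ⊕ opad = 1f 36 5c 5c.
Inner input = (K'⊕ipad) ∥ m = 75 5c 36 36 ∥ 9d.
Inner hash: even-index sum = 328 mod 256 = 72; odd-index sum = 146 mod 256 = 146 → 48 92.
Outer input = (K'⊕opad) ∥ inner = 1f 36 5c 5c ∥ 48 92.
Outer hash (tag): even-index sum = 195 mod 256 = 195; odd-index sum = 292 mod 256 = 36 → c3 24.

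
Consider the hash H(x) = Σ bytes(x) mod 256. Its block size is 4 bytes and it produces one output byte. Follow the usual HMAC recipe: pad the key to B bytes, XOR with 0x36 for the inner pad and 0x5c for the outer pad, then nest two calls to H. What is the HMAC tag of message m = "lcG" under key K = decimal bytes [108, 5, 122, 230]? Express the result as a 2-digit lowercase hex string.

28

Key decimal bytes [108, 5, 122, 230] = 6c 05 7a e6 is exactly B = 4 bytes: K' = 6c 05 7a e6.
K' ⊕ ipad = 5a 33 4c d0.  K' ⊕ opad = 30 59 26 ba.
Inner input = (K'⊕ipad) ∥ m = 5a 33 4c d0 ∥ 6c 63 47.
Inner hash: sum = 90+51+76+208+108+99+71 = 703; mod 256 = 191 → bf.
Outer input = (K'⊕opad) ∥ inner = 30 59 26 ba ∥ bf.
Outer hash (tag): sum = 48+89+38+186+191 = 552; mod 256 = 40 → 28.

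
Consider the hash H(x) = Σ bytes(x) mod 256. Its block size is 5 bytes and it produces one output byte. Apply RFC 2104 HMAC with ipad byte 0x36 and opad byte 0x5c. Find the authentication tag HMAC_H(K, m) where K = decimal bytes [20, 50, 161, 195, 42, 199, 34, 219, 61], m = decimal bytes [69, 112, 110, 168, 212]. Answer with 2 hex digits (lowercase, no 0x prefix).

Key decimal bytes [20, 50, 161, 195, 42, 199, 34, 219, 61] = 14 32 a1 c3 2a c7 22 db 3d is 9 bytes > B = 5, so hash it first: H(key) = d5, then zero-pad to 5 bytes: K' = d5 00 00 00 00.
K' ⊕ ipad = e3 36 36 36 36.  K' ⊕ opad = 89 5c 5c 5c 5c.
Inner input = (K'⊕ipad) ∥ m = e3 36 36 36 36 ∥ 45 70 6e a8 d4.
Inner hash: sum = 227+54+54+54+54+69+112+110+168+212 = 1114; mod 256 = 90 → 5a.
Outer input = (K'⊕opad) ∥ inner = 89 5c 5c 5c 5c ∥ 5a.
Outer hash (tag): sum = 137+92+92+92+92+90 = 595; mod 256 = 83 → 53.

53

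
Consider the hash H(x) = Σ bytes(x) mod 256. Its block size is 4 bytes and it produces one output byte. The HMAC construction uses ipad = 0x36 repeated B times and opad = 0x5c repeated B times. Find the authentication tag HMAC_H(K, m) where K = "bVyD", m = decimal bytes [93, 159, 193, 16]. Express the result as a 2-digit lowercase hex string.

c7

Key "bVyD" = 62 56 79 44 is exactly B = 4 bytes: K' = 62 56 79 44.
K' ⊕ ipad = 54 60 4f 72.  K' ⊕ opad = 3e 0a 25 18.
Inner input = (K'⊕ipad) ∥ m = 54 60 4f 72 ∥ 5d 9f c1 10.
Inner hash: sum = 84+96+79+114+93+159+193+16 = 834; mod 256 = 66 → 42.
Outer input = (K'⊕opad) ∥ inner = 3e 0a 25 18 ∥ 42.
Outer hash (tag): sum = 62+10+37+24+66 = 199 → c7.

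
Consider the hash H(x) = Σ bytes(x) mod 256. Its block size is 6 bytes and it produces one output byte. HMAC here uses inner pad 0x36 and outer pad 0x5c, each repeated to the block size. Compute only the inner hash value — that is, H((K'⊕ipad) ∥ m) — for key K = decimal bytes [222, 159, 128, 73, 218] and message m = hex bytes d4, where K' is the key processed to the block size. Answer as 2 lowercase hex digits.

bc

Key decimal bytes [222, 159, 128, 73, 218] = de 9f 80 49 da is 5 bytes ≤ B = 6; zero-pad to 6 bytes: K' = de 9f 80 49 da 00.
K' ⊕ ipad = e8 a9 b6 7f ec 36.
Inner input = e8 a9 b6 7f ec 36 ∥ d4.
Inner hash: sum = 232+169+182+127+236+54+212 = 1212; mod 256 = 188 → bc.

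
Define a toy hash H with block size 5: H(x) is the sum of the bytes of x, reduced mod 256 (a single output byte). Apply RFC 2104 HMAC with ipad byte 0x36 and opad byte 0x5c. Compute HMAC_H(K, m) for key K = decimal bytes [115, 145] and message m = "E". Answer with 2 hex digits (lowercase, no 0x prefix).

e3

Key decimal bytes [115, 145] = 73 91 is 2 bytes ≤ B = 5; zero-pad to 5 bytes: K' = 73 91 00 00 00.
K' ⊕ ipad = 45 a7 36 36 36.  K' ⊕ opad = 2f cd 5c 5c 5c.
Inner input = (K'⊕ipad) ∥ m = 45 a7 36 36 36 ∥ 45.
Inner hash: sum = 69+167+54+54+54+69 = 467; mod 256 = 211 → d3.
Outer input = (K'⊕opad) ∥ inner = 2f cd 5c 5c 5c ∥ d3.
Outer hash (tag): sum = 47+205+92+92+92+211 = 739; mod 256 = 227 → e3.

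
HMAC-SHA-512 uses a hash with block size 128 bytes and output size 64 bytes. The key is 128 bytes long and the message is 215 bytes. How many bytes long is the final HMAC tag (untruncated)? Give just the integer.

The tag is one SHA-512 digest: 64 bytes.

64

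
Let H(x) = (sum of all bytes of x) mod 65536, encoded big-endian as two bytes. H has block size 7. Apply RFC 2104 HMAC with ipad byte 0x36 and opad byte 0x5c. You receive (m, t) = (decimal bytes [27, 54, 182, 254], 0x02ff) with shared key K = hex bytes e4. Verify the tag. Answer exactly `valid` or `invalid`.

valid

Key hex bytes e4 is 1 byte ≤ B = 7; zero-pad to 7 bytes: K' = e4 00 00 00 00 00 00.
K' ⊕ ipad = d2 36 36 36 36 36 36; K' ⊕ opad = b8 5c 5c 5c 5c 5c 5c.
Inner hash: sum = 210+54+54+54+54+54+54+27+54+182+254 = 1051 → 04 1b.
Outer hash (recomputed tag): sum = 184+92+92+92+92+92+92+4+27 = 767 → 02 ff.
Recomputed tag = 02ff; claimed = 02ff → match.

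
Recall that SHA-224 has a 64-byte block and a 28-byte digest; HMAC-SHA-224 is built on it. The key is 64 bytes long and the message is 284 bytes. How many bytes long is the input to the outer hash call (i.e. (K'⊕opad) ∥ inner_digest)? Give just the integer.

Key is 64 ≤ 64 bytes, zero-padded: |K'| = 64.
Outer input = (K'⊕opad) ∥ H(inner) → 64 + 28 = 92 bytes.

92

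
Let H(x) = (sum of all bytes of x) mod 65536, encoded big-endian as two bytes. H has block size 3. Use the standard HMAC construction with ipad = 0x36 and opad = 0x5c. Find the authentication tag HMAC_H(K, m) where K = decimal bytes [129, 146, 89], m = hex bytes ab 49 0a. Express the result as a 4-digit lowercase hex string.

027a

Key decimal bytes [129, 146, 89] = 81 92 59 is exactly B = 3 bytes: K' = 81 92 59.
K' ⊕ ipad = b7 a4 6f.  K' ⊕ opad = dd ce 05.
Inner input = (K'⊕ipad) ∥ m = b7 a4 6f ∥ ab 49 0a.
Inner hash: sum = 183+164+111+171+73+10 = 712 → 02 c8.
Outer input = (K'⊕opad) ∥ inner = dd ce 05 ∥ 02 c8.
Outer hash (tag): sum = 221+206+5+2+200 = 634 → 02 7a.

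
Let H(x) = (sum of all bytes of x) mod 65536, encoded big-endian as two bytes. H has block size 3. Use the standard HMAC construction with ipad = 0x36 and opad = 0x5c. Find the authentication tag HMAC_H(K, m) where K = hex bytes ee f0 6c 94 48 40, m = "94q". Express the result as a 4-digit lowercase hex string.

018f

Key hex bytes ee f0 6c 94 48 40 is 6 bytes > B = 3, so hash it first: H(key) = 03 66, then zero-pad to 3 bytes: K' = 03 66 00.
K' ⊕ ipad = 35 50 36.  K' ⊕ opad = 5f 3a 5c.
Inner input = (K'⊕ipad) ∥ m = 35 50 36 ∥ 39 34 71.
Inner hash: sum = 53+80+54+57+52+113 = 409 → 01 99.
Outer input = (K'⊕opad) ∥ inner = 5f 3a 5c ∥ 01 99.
Outer hash (tag): sum = 95+58+92+1+153 = 399 → 01 8f.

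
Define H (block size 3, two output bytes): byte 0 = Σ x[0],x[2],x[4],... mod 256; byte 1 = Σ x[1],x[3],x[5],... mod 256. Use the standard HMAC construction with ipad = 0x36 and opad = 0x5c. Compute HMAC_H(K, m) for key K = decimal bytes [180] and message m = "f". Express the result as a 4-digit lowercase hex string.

Key decimal bytes [180] = b4 is 1 byte ≤ B = 3; zero-pad to 3 bytes: K' = b4 00 00.
K' ⊕ ipad = 82 36 36.  K' ⊕ opad = e8 5c 5c.
Inner input = (K'⊕ipad) ∥ m = 82 36 36 ∥ 66.
Inner hash: even-index sum = 184 mod 256 = 184; odd-index sum = 156 mod 256 = 156 → b8 9c.
Outer input = (K'⊕opad) ∥ inner = e8 5c 5c ∥ b8 9c.
Outer hash (tag): even-index sum = 480 mod 256 = 224; odd-index sum = 276 mod 256 = 20 → e0 14.

e014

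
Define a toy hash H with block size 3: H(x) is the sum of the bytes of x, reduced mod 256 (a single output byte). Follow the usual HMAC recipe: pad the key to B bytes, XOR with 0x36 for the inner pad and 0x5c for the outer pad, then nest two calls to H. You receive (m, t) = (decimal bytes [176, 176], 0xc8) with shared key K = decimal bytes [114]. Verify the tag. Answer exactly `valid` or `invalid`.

invalid

Key decimal bytes [114] = 72 is 1 byte ≤ B = 3; zero-pad to 3 bytes: K' = 72 00 00.
K' ⊕ ipad = 44 36 36; K' ⊕ opad = 2e 5c 5c.
Inner hash: sum = 68+54+54+176+176 = 528; mod 256 = 16 → 10.
Outer hash (recomputed tag): sum = 46+92+92+16 = 246 → f6.
Recomputed tag = f6; claimed = c8 → mismatch.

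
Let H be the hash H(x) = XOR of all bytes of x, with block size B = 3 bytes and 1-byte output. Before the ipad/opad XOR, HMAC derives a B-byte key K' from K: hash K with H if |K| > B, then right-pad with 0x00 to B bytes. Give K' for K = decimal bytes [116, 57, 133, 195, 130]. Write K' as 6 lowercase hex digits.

890000

|K| = 5 > B = 3, so first hash the key.
H(K): XOR 74⊕39⊕85⊕c3⊕82 = 89.
Zero-pad H(K) = 89 to 3 bytes: K' = 89 00 00.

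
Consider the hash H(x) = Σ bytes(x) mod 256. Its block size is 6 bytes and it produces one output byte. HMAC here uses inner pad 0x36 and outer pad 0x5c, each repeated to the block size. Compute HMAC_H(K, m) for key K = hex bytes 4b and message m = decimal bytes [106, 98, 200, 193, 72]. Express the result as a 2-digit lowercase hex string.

0b

Key hex bytes 4b is 1 byte ≤ B = 6; zero-pad to 6 bytes: K' = 4b 00 00 00 00 00.
K' ⊕ ipad = 7d 36 36 36 36 36.  K' ⊕ opad = 17 5c 5c 5c 5c 5c.
Inner input = (K'⊕ipad) ∥ m = 7d 36 36 36 36 36 ∥ 6a 62 c8 c1 48.
Inner hash: sum = 125+54+54+54+54+54+106+98+200+193+72 = 1064; mod 256 = 40 → 28.
Outer input = (K'⊕opad) ∥ inner = 17 5c 5c 5c 5c 5c ∥ 28.
Outer hash (tag): sum = 23+92+92+92+92+92+40 = 523; mod 256 = 11 → 0b.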